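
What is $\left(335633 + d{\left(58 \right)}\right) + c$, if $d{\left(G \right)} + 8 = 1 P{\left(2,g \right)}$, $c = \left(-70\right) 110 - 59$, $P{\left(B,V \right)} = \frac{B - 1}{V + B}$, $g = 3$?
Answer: $\frac{1639331}{5} \approx 3.2787 \cdot 10^{5}$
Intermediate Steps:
$P{\left(B,V \right)} = \frac{-1 + B}{B + V}$
$c = -7759$ ($c = -7700 - 59 = -7759$)
$d{\left(G \right)} = - \frac{39}{5}$ ($d{\left(G \right)} = -8 + 1 \frac{-1 + 2}{2 + 3} = -8 + 1 \cdot \frac{1}{5} \cdot 1 = -8 + 1 \cdot \frac{1}{5} = -8 + \frac{1}{5} = - \frac{39}{5}$)
$\left(335633 + d{\left(58 \right)}\right) + c = \left(335633 - \frac{39}{5}\right) - 7759 = \frac{1678126}{5} - 7759 = \frac{1639331}{5}$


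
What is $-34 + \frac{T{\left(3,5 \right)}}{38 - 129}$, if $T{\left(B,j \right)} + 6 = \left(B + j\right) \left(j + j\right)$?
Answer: $- \frac{3168}{91} \approx -34.813$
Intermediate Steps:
$T{\left(B,j \right)} = -6 + 2 j \left(B + j\right)$ ($T{\left(B,j \right)} = -6 + \left(B + j\right) \left(j + j\right) = -6 + \left(B + j\right) 2 j = -6 + 2 j \left(B + j\right)$)
$-34 + \frac{T{\left(3,5 \right)}}{38 - 129} = -34 + \frac{-6 + 2 \cdot 5^{2} + 2 \cdot 3 \cdot 5}{38 - 129} = -34 + \frac{-6 + 2 \cdot 25 + 30}{-91} = -34 - \frac{-6 + 50 + 30}{91} = -34 - \frac{74}{91} = - \frac{3168}{91}$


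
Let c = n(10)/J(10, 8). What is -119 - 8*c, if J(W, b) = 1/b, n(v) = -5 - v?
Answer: 841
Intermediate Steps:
c = -120 (c = (-5 - 1*10)/(1/8) = (-5 - 10)/(⅛) = -15*8 = -120)
-119 - 8*c = -119 - 8*(-120) = -119 + 960 = 841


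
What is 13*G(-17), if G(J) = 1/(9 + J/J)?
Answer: 13/10 ≈ 1.3000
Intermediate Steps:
G(J) = ⅒ (G(J) = 1/(9 + 1) = 1/10 = ⅒)
13*G(-17) = 13*(⅒) = 13/10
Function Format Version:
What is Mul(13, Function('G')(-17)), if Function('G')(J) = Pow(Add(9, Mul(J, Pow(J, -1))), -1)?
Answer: Rational(13, 10) ≈ 1.3000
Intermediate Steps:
Function('G')(J) = Rational(1, 10) (Function('G')(J) = Pow(Add(9, 1), -1) = Pow(10, -1) = Rational(1, 10))
Mul(13, Function('G')(-17)) = Mul(13, Rational(1, 10)) = Rational(13, 10)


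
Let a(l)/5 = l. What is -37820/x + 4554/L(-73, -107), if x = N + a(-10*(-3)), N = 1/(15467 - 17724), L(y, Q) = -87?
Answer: -2989349842/9817921 ≈ -304.48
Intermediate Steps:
a(l) = 5*l
N = -1/2257 (N = 1/(-2257) = -1/2257 ≈ -0.00044307)
x = 338549/2257 (x = -1/2257 + 5*(-10*(-3)) = -1/2257 + 5*30 = -1/2257 + 150 = 338549/2257 ≈ 150.00)
-37820/x + 4554/L(-73, -107) = -37820/338549/2257 + 4554/(-87) = -37820*2257/338549 + 4554*(-1/87) = -85359740/338549 - 1518/29 = -2989349842/9817921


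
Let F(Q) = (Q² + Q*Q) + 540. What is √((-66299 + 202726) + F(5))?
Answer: √137017 ≈ 370.16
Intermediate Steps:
F(Q) = 540 + 2*Q² (F(Q) = (Q² + Q²) + 540 = 2*Q² + 540 = 540 + 2*Q²)
√((-66299 + 202726) + F(5)) = √((-66299 + 202726) + (540 + 2*5²)) = √(136427 + (540 + 2*25)) = √(136427 + (540 + 50)) = √(136427 + 590) = √137017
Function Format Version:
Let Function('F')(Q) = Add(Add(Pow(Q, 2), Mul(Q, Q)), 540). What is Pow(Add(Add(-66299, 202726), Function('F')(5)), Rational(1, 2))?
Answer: Pow(137017, Rational(1, 2)) ≈ 370.16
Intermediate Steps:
Function('F')(Q) = Add(540, Mul(2, Pow(Q, 2))) (Function('F')(Q) = Add(Add(Pow(Q, 2), Pow(Q, 2)), 540) = Add(Mul(2, Pow(Q, 2)), 540) = Add(540, Mul(2, Pow(Q, 2))))
Pow(Add(Add(-66299, 202726), Function('F')(5)), Rational(1, 2)) = Pow(Add(Add(-66299, 202726), Add(540, Mul(2, Pow(5, 2)))), Rational(1, 2)) = Pow(Add(136427, Add(540, Mul(2, 25))), Rational(1, 2)) = Pow(Add(136427, Add(540, 50)), Rational(1, 2)) = Pow(Add(136427, 590), Rational(1, 2)) = Pow(137017, Rational(1, 2))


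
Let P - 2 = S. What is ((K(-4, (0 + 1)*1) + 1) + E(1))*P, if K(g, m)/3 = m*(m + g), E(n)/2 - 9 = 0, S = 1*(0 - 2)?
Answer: 0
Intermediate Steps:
S = -2 (S = 1*(-2) = -2)
E(n) = 18 (E(n) = 18 + 2*0 = 18 + 0 = 18)
K(g, m) = 3*m*(g + m) (K(g, m) = 3*(m*(m + g)) = 3*(m*(g + m)) = 3*m*(g + m))
P = 0 (P = 2 - 2 = 0)
((K(-4, (0 + 1)*1) + 1) + E(1))*P = ((3*((0 + 1)*1)*(-4 + (0 + 1)*1) + 1) + 18)*0 = ((3*(1*1)*(-4 + 1*1) + 1) + 18)*0 = ((3*1*(-4 + 1) + 1) + 18)*0 = ((3*1*(-3) + 1) + 18)*0 = ((-9 + 1) + 18)*0 = (-8 + 18)*0 = 10*0 = 0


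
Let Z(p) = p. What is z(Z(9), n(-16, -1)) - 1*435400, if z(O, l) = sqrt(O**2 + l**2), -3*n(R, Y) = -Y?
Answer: -435400 + sqrt(730)/3 ≈ -4.3539e+5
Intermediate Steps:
n(R, Y) = Y/3 (n(R, Y) = -(-1)*Y/3 = Y/3)
z(Z(9), n(-16, -1)) - 1*435400 = sqrt(9**2 + ((1/3)*(-1))**2) - 1*435400 = sqrt(81 + (-1/3)**2) - 435400 = sqrt(81 + 1/9) - 435400 = sqrt(730/9) - 435400 = sqrt(730)/3 - 435400 = -435400 + sqrt(730)/3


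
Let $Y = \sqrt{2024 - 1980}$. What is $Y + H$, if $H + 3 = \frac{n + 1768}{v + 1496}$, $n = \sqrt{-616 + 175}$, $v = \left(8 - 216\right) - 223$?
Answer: $- \frac{1427}{1065} + 2 \sqrt{11} + \frac{7 i}{355} \approx 5.2933 + 0.019718 i$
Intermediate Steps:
$v = -431$ ($v = -208 - 223 = -431$)
$n = 21 i$ ($n = \sqrt{-441} = 21 i \approx 21.0 i$)
$Y = 2 \sqrt{11}$ ($Y = \sqrt{44} = 2 \sqrt{11} \approx 6.6332$)
$H = - \frac{1427}{1065} + \frac{7 i}{355}$ ($H = -3 + \frac{21 i + 1768}{-431 + 1496} = -3 + \frac{1768 + 21 i}{1065} = -3 + \left(1768 + 21 i\right) \frac{1}{1065} = -3 + \left(\frac{1768}{1065} + \frac{7 i}{355}\right) = - \frac{1427}{1065} + \frac{7 i}{355} \approx -1.3399 + 0.019718 i$)
$Y + H = 2 \sqrt{11} - \left(\frac{1427}{1065} - \frac{7 i}{355}\right) = - \frac{1427}{1065} + 2 \sqrt{11} + \frac{7 i}{355}$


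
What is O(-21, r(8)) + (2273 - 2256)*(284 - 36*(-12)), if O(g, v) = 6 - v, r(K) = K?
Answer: 12170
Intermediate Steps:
O(-21, r(8)) + (2273 - 2256)*(284 - 36*(-12)) = (6 - 1*8) + (2273 - 2256)*(284 - 36*(-12)) = (6 - 8) + 17*(284 + 432) = -2 + 17*716 = -2 + 12172 = 12170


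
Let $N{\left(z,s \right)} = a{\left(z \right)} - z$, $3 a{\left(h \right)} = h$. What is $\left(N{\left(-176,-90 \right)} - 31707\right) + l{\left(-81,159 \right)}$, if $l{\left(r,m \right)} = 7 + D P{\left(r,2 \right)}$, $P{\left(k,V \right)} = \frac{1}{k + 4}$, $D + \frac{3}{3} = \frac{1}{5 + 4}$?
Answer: $- \frac{21886780}{693} \approx -31583.0$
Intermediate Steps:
$a{\left(h \right)} = \frac{h}{3}$
$D = - \frac{8}{9}$ ($D = -1 + \frac{1}{5 + 4} = -1 + \frac{1}{9} = - \frac{8}{9} \approx -0.88889$)
$N{\left(z,s \right)} = - \frac{2 z}{3}$ ($N{\left(z,s \right)} = \frac{z}{3} - z = - \frac{2 z}{3}$)
$P{\left(k,V \right)} = \frac{1}{4 + k}$
$l{\left(r,m \right)} = 7 - \frac{8}{9 \left(4 + r\right)}$
$\left(N{\left(-176,-90 \right)} - 31707\right) + l{\left(-81,159 \right)} = \left(\left(- \frac{2}{3}\right) \left(-176\right) - 31707\right) + \frac{244 + 63 \left(-81\right)}{9 \left(4 - 81\right)} = \left(\frac{352}{3} - 31707\right) + \frac{244 - 5103}{9 \left(-77\right)} = - \frac{94769}{3} + \frac{1}{9} \left(- \frac{1}{77}\right) \left(-4859\right) = - \frac{94769}{3} + \frac{4859}{693} = - \frac{21886780}{693}$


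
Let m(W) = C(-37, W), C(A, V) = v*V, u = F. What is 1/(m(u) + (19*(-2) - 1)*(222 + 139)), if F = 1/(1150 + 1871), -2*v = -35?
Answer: -6042/85065283 ≈ -7.1028e-5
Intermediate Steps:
v = 35/2 (v = -½*(-35) = 35/2 ≈ 17.500)
F = 1/3021 ≈ 0.00033102
u = 1/3021 ≈ 0.00033102
C(A, V) = 35*V/2
m(W) = 35*W/2
1/(m(u) + (19*(-2) - 1)*(222 + 139)) = 1/((35/2)*(1/3021) + (19*(-2) - 1)*(222 + 139)) = 1/(35/6042 + (-38 - 1)*361) = 1/(35/6042 - 39*361) = 1/(35/6042 - 14079) = 1/(-85065283/6042) = -6042/85065283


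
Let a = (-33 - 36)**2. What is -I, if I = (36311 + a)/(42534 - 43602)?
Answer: 10268/267 ≈ 38.457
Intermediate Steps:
a = 4761 (a = (-69)**2 = 4761)
I = -10268/267 (I = (36311 + 4761)/(42534 - 43602) = 41072/(-1068) = 41072*(-1/1068) = -10268/267 ≈ -38.457)
-I = -1*(-10268/267) = 10268/267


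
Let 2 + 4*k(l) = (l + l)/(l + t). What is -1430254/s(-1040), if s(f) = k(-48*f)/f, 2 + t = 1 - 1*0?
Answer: 148505446806080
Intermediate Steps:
t = -1 (t = -2 + (1 - 1*0) = -2 + (1 + 0) = -2 + 1 = -1)
k(l) = -1/2 + l/(2*(-1 + l)) (k(l) = -1/2 + ((l + l)/(l - 1))/4 = -1/2 + ((2*l)/(-1 + l))/4 = -1/2 + (2*l/(-1 + l))/4 = -1/2 + l/(2*(-1 + l)))
s(f) = 1/(2*f*(-1 - 48*f)) (s(f) = (1/(2*(-1 - 48*f)))/f = 1/(2*f*(-1 - 48*f)))
-1430254/s(-1040) = -1430254/((1/2)/(-1040*(-1 - 48*(-1040)))) = -1430254/((1/2)*(-1/1040)/(-1 + 49920)) = -1430254/((1/2)*(-1/1040)/49919) = -1430254/((1/2)*(-1/1040)*(1/49919)) = -1430254/(-1/103831520) = -1430254*(-103831520) = 148505446806080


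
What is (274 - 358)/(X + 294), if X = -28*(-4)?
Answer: -6/29 ≈ -0.20690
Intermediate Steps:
X = 112
(274 - 358)/(X + 294) = (274 - 358)/(112 + 294) = -84/406 = -84*1/406 = -6/29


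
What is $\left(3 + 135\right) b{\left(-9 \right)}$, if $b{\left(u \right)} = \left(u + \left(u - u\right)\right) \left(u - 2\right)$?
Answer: $13662$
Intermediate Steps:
$b{\left(u \right)} = u \left(-2 + u\right)$ ($b{\left(u \right)} = \left(u + 0\right) \left(-2 + u\right) = u \left(-2 + u\right)$)
$\left(3 + 135\right) b{\left(-9 \right)} = \left(3 + 135\right) \left(- 9 \left(-2 - 9\right)\right) = 138 \left(\left(-9\right) \left(-11\right)\right) = 138 \cdot 99 = 13662$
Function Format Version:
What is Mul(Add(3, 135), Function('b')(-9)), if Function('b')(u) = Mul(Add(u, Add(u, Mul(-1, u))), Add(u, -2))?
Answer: 13662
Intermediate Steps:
Function('b')(u) = Mul(u, Add(-2, u)) (Function('b')(u) = Mul(Add(u, 0), Add(-2, u)) = Mul(u, Add(-2, u)))
Mul(Add(3, 135), Function('b')(-9)) = Mul(Add(3, 135), Mul(-9, Add(-2, -9))) = Mul(138, Mul(-9, -11)) = Mul(138, 99) = 13662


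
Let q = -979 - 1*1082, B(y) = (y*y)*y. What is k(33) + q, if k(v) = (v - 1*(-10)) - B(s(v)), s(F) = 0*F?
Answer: -2018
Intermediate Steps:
s(F) = 0
B(y) = y³ (B(y) = y²*y = y³)
k(v) = 10 + v (k(v) = (v - 1*(-10)) - 1*0³ = (v + 10) - 1*0 = (10 + v) + 0 = 10 + v)
q = -2061 (q = -979 - 1082 = -2061)
k(33) + q = (10 + 33) - 2061 = 43 - 2061 = -2018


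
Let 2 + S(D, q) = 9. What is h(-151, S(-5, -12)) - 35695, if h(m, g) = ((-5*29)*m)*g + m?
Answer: 117419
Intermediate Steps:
S(D, q) = 7 (S(D, q) = -2 + 9 = 7)
h(m, g) = m - 145*g*m (h(m, g) = (-145*m)*g + m = -145*g*m + m = m - 145*g*m)
h(-151, S(-5, -12)) - 35695 = -151*(1 - 145*7) - 35695 = -151*(1 - 1015) - 35695 = -151*(-1014) - 35695 = 153114 - 35695 = 117419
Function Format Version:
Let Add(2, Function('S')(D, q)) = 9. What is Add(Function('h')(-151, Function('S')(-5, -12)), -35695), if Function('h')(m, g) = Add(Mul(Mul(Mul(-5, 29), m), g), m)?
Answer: 117419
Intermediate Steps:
Function('S')(D, q) = 7 (Function('S')(D, q) = Add(-2, 9) = 7)
Function('h')(m, g) = Add(m, Mul(-145, g, m)) (Function('h')(m, g) = Add(Mul(Mul(-145, m), g), m) = Add(Mul(-145, g, m), m) = Add(m, Mul(-145, g, m)))
Add(Function('h')(-151, Function('S')(-5, -12)), -35695) = Add(Mul(-151, Add(1, Mul(-145, 7))), -35695) = Add(Mul(-151, Add(1, -1015)), -35695) = Add(Mul(-151, -1014), -35695) = Add(153114, -35695) = 117419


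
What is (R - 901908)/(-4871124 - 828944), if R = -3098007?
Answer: 3999915/5700068 ≈ 0.70173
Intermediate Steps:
(R - 901908)/(-4871124 - 828944) = (-3098007 - 901908)/(-4871124 - 828944) = -3999915/(-5700068) = -3999915*(-1/5700068) = 3999915/5700068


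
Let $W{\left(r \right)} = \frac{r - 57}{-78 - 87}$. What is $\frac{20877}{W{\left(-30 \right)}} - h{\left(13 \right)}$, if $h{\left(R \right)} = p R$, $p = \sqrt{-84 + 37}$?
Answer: $\frac{1148235}{29} - 13 i \sqrt{47} \approx 39594.0 - 89.124 i$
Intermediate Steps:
$p = i \sqrt{47}$ ($p = \sqrt{-47} = i \sqrt{47} \approx 6.8557 i$)
$W{\left(r \right)} = \frac{19}{55} - \frac{r}{165}$ ($W{\left(r \right)} = \frac{-57 + r}{-165} = \left(-57 + r\right) \left(- \frac{1}{165}\right) = \frac{19}{55} - \frac{r}{165}$)
$h{\left(R \right)} = i R \sqrt{47}$ ($h{\left(R \right)} = i \sqrt{47} R = i R \sqrt{47}$)
$\frac{20877}{W{\left(-30 \right)}} - h{\left(13 \right)} = \frac{20877}{\frac{19}{55} - - \frac{2}{11}} - i 13 \sqrt{47} = \frac{20877}{\frac{19}{55} + \frac{2}{11}} - 13 i \sqrt{47} = \frac{20877}{\frac{29}{55}} - 13 i \sqrt{47} = 20877 \cdot \frac{55}{29} - 13 i \sqrt{47} = \frac{1148235}{29} - 13 i \sqrt{47}$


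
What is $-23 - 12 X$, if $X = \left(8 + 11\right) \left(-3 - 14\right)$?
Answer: $3853$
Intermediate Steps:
$X = -323$ ($X = 19 \left(-17\right) = -323$)
$-23 - 12 X = -23 - -3876 = -23 + 3876 = 3853$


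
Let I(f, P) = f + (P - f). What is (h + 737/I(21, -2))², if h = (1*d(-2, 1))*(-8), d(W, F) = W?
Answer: 497025/4 ≈ 1.2426e+5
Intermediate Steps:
h = 16 (h = (1*(-2))*(-8) = -2*(-8) = 16)
I(f, P) = P
(h + 737/I(21, -2))² = (16 + 737/(-2))² = (16 + 737*(-½))² = (16 - 737/2)² = (-705/2)² = 497025/4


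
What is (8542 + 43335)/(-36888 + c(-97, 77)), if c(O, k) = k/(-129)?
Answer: -6692133/4758629 ≈ -1.4063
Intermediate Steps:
c(O, k) = -k/129 (c(O, k) = k*(-1/129) = -k/129)
(8542 + 43335)/(-36888 + c(-97, 77)) = (8542 + 43335)/(-36888 - 1/129*77) = 51877/(-36888 - 77/129) = 51877/(-4758629/129) = 51877*(-129/4758629) = -6692133/4758629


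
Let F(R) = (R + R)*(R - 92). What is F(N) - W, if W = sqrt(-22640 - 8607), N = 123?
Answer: 7626 - I*sqrt(31247) ≈ 7626.0 - 176.77*I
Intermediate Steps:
F(R) = 2*R*(-92 + R) (F(R) = (2*R)*(-92 + R) = 2*R*(-92 + R))
W = I*sqrt(31247) (W = sqrt(-31247) = I*sqrt(31247) ≈ 176.77*I)
F(N) - W = 2*123*(-92 + 123) - I*sqrt(31247) = 2*123*31 - I*sqrt(31247) = 7626 - I*sqrt(31247)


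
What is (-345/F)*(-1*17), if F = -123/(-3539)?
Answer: 6918745/41 ≈ 1.6875e+5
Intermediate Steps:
F = 123/3539 (F = -123*(-1/3539) = 123/3539 ≈ 0.034756)
(-345/F)*(-1*17) = (-345/123/3539)*(-1*17) = -345*3539/123*(-17) = -406985/41*(-17) = 6918745/41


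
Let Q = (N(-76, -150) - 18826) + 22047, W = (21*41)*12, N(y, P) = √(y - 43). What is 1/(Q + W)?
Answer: 13553/183683928 - I*√119/183683928 ≈ 7.3784e-5 - 5.9388e-8*I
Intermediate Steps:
N(y, P) = √(-43 + y)
W = 10332 (W = 861*12 = 10332)
Q = 3221 + I*√119 (Q = (√(-43 - 76) - 18826) + 22047 = (√(-119) - 18826) + 22047 = (I*√119 - 18826) + 22047 = (-18826 + I*√119) + 22047 = 3221 + I*√119 ≈ 3221.0 + 10.909*I)
1/(Q + W) = 1/((3221 + I*√119) + 10332) = 1/(13553 + I*√119)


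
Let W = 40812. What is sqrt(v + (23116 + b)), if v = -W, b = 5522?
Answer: I*sqrt(12174) ≈ 110.34*I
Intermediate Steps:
v = -40812 (v = -1*40812 = -40812)
sqrt(v + (23116 + b)) = sqrt(-40812 + (23116 + 5522)) = sqrt(-40812 + 28638) = sqrt(-12174) = I*sqrt(12174)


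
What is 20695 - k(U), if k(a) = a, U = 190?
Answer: 20505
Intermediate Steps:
20695 - k(U) = 20695 - 1*190 = 20695 - 190 = 20505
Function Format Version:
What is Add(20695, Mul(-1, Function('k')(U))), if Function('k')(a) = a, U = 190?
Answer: 20505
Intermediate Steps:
Add(20695, Mul(-1, Function('k')(U))) = Add(20695, Mul(-1, 190)) = Add(20695, -190) = 20505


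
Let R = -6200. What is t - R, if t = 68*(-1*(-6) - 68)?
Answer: 1984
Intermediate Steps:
t = -4216 (t = 68*(6 - 68) = 68*(-62) = -4216)
t - R = -4216 - 1*(-6200) = -4216 + 6200 = 1984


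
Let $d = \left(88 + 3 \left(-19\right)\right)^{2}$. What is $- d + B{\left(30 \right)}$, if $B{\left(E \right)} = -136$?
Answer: $-1097$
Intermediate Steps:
$d = 961$ ($d = \left(88 - 57\right)^{2} = 31^{2} = 961$)
$- d + B{\left(30 \right)} = \left(-1\right) 961 - 136 = -961 - 136 = -1097$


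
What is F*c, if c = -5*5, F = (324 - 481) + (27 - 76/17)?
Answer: 57150/17 ≈ 3361.8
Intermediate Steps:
F = -2286/17 (F = -157 + (27 - 76/17) = -157 + 383/17 = -2286/17 ≈ -134.47)
c = -25
F*c = -2286/17*(-25) = 57150/17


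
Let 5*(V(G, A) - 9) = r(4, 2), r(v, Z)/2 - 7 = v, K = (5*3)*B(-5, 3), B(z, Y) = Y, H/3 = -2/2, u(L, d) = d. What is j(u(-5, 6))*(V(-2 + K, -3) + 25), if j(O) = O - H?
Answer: 1728/5 ≈ 345.60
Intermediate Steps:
H = -3 (H = 3*(-2/2) = 3*(-2*1/2) = 3*(-1) = -3)
j(O) = 3 + O (j(O) = O - 1*(-3) = O + 3 = 3 + O)
K = 45 (K = (5*3)*3 = 15*3 = 45)
r(v, Z) = 14 + 2*v
V(G, A) = 67/5 (V(G, A) = 9 + (14 + 2*4)/5 = 9 + (14 + 8)/5 = 9 + (1/5)*22 = 9 + 22/5 = 67/5)
j(u(-5, 6))*(V(-2 + K, -3) + 25) = (3 + 6)*(67/5 + 25) = 9*(192/5) = 1728/5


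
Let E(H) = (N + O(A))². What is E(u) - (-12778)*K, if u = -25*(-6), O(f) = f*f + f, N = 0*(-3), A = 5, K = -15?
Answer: -190770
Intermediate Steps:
N = 0
O(f) = f + f² (O(f) = f² + f = f + f²)
u = 150
E(H) = 900 (E(H) = (0 + 5*(1 + 5))² = (0 + 5*6)² = (0 + 30)² = 30² = 900)
E(u) - (-12778)*K = 900 - (-12778)*(-15) = 900 - 1*191670 = 900 - 191670 = -190770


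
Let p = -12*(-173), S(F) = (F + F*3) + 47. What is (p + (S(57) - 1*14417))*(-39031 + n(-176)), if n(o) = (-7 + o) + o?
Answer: 475279740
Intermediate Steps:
n(o) = -7 + 2*o
S(F) = 47 + 4*F (S(F) = (F + 3*F) + 47 = 4*F + 47 = 47 + 4*F)
p = 2076
(p + (S(57) - 1*14417))*(-39031 + n(-176)) = (2076 + ((47 + 4*57) - 1*14417))*(-39031 + (-7 + 2*(-176))) = (2076 + ((47 + 228) - 14417))*(-39031 + (-7 - 352)) = (2076 + (275 - 14417))*(-39031 - 359) = (2076 - 14142)*(-39390) = -12066*(-39390) = 475279740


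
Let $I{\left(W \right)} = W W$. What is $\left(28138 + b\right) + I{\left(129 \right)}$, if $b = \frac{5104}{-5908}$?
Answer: $\frac{66137307}{1477} \approx 44778.0$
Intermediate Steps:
$I{\left(W \right)} = W^{2}$
$b = - \frac{1276}{1477}$ ($b = 5104 \left(- \frac{1}{5908}\right) = - \frac{1276}{1477} \approx -0.86391$)
$\left(28138 + b\right) + I{\left(129 \right)} = \left(28138 - \frac{1276}{1477}\right) + 129^{2} = \frac{41558550}{1477} + 16641 = \frac{66137307}{1477}$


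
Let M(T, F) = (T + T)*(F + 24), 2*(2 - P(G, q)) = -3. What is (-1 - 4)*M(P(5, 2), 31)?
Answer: -1925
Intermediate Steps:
P(G, q) = 7/2 (P(G, q) = 2 - ½*(-3) = 2 + 3/2 = 7/2)
M(T, F) = 2*T*(24 + F) (M(T, F) = (2*T)*(24 + F) = 2*T*(24 + F))
(-1 - 4)*M(P(5, 2), 31) = (-1 - 4)*(2*(7/2)*(24 + 31)) = -10*7*55/2 = -5*385 = -1925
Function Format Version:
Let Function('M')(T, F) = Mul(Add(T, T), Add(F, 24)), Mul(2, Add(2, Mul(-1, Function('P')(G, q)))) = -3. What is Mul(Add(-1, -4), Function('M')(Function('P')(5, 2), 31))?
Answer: -1925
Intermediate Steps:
Function('P')(G, q) = Rational(7, 2) (Function('P')(G, q) = Add(2, Mul(Rational(-1, 2), -3)) = Add(2, Rational(3, 2)) = Rational(7, 2))
Function('M')(T, F) = Mul(2, T, Add(24, F)) (Function('M')(T, F) = Mul(Mul(2, T), Add(24, F)) = Mul(2, T, Add(24, F)))
Mul(Add(-1, -4), Function('M')(Function('P')(5, 2), 31)) = Mul(Add(-1, -4), Mul(2, Rational(7, 2), Add(24, 31))) = Mul(-5, Mul(2, Rational(7, 2), 55)) = Mul(-5, 385) = -1925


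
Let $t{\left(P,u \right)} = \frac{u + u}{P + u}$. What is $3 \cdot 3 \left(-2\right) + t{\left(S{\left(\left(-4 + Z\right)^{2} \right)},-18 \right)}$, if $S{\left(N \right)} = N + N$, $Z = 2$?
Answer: $- \frac{72}{5} \approx -14.4$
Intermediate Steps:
$S{\left(N \right)} = 2 N$
$t{\left(P,u \right)} = \frac{2 u}{P + u}$
$3 \cdot 3 \left(-2\right) + t{\left(S{\left(\left(-4 + Z\right)^{2} \right)},-18 \right)} = 3 \cdot 3 \left(-2\right) + 2 \left(-18\right) \frac{1}{2 \left(-4 + 2\right)^{2} - 18} = 9 \left(-2\right) + 2 \left(-18\right) \frac{1}{2 \left(-2\right)^{2} - 18} = -18 + 2 \left(-18\right) \frac{1}{2 \cdot 4 - 18} = -18 + 2 \left(-18\right) \frac{1}{8 - 18} = -18 + 2 \left(-18\right) \frac{1}{-10} = -18 + 2 \left(-18\right) \left(- \frac{1}{10}\right) = -18 + \frac{18}{5} = - \frac{72}{5}$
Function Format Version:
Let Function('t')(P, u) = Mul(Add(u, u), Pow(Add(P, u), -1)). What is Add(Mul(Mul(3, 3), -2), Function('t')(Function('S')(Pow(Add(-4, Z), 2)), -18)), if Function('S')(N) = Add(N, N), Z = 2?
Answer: Rational(-72, 5) ≈ -14.400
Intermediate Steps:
Function('S')(N) = Mul(2, N)
Function('t')(P, u) = Mul(2, u, Pow(Add(P, u), -1)) (Function('t')(P, u) = Mul(Mul(2, u), Pow(Add(P, u), -1)) = Mul(2, u, Pow(Add(P, u), -1)))
Add(Mul(Mul(3, 3), -2), Function('t')(Function('S')(Pow(Add(-4, Z), 2)), -18)) = Add(Mul(Mul(3, 3), -2), Mul(2, -18, Pow(Add(Mul(2, Pow(Add(-4, 2), 2)), -18), -1))) = Add(Mul(9, -2), Mul(2, -18, Pow(Add(Mul(2, Pow(-2, 2)), -18), -1))) = Add(-18, Mul(2, -18, Pow(Add(Mul(2, 4), -18), -1))) = Add(-18, Mul(2, -18, Pow(Add(8, -18), -1))) = Add(-18, Mul(2, -18, Pow(-10, -1))) = Add(-18, Mul(2, -18, Rational(-1, 10))) = Add(-18, Rational(18, 5)) = Rational(-72, 5)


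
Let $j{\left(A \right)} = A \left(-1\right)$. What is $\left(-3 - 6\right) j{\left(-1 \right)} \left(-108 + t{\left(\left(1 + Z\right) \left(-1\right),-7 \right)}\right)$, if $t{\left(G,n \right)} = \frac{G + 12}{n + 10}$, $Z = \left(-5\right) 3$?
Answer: $894$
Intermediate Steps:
$j{\left(A \right)} = - A$
$Z = -15$
$t{\left(G,n \right)} = \frac{12 + G}{10 + n}$
$\left(-3 - 6\right) j{\left(-1 \right)} \left(-108 + t{\left(\left(1 + Z\right) \left(-1\right),-7 \right)}\right) = \left(-3 - 6\right) \left(\left(-1\right) \left(-1\right)\right) \left(-108 + \frac{12 + \left(1 - 15\right) \left(-1\right)}{10 - 7}\right) = \left(-9\right) 1 \left(-108 + \frac{12 - -14}{3}\right) = - 9 \left(-108 + \frac{12 + 14}{3}\right) = - 9 \left(-108 + \frac{1}{3} \cdot 26\right) = - 9 \left(-108 + \frac{26}{3}\right) = \left(-9\right) \left(- \frac{298}{3}\right) = 894$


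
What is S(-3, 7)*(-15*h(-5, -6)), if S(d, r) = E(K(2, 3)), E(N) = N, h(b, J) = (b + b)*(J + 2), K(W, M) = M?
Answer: -1800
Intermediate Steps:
h(b, J) = 2*b*(2 + J) (h(b, J) = (2*b)*(2 + J) = 2*b*(2 + J))
S(d, r) = 3
S(-3, 7)*(-15*h(-5, -6)) = 3*(-30*(-5)*(2 - 6)) = 3*(-30*(-5)*(-4)) = 3*(-15*40) = 3*(-600) = -1800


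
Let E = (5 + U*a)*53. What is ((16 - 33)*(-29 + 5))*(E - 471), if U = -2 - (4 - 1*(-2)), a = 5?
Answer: -949008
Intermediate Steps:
U = -8 (U = -2 - (4 + 2) = -2 - 1*6 = -2 - 6 = -8)
E = -1855 (E = (5 - 8*5)*53 = (5 - 40)*53 = -35*53 = -1855)
((16 - 33)*(-29 + 5))*(E - 471) = ((16 - 33)*(-29 + 5))*(-1855 - 471) = -17*(-24)*(-2326) = 408*(-2326) = -949008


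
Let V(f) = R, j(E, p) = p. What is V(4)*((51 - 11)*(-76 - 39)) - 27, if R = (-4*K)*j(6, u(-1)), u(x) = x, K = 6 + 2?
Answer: -147227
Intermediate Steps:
K = 8
R = 32 (R = -4*8*(-1) = -32*(-1) = 32)
V(f) = 32
V(4)*((51 - 11)*(-76 - 39)) - 27 = 32*((51 - 11)*(-76 - 39)) - 27 = 32*(40*(-115)) - 27 = 32*(-4600) - 27 = -147200 - 27 = -147227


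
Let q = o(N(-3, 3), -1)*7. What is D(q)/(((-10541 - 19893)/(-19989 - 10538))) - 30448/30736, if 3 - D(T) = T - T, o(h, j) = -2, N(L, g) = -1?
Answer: 118011199/58463714 ≈ 2.0185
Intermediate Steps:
q = -14 (q = -2*7 = -14)
D(T) = 3 (D(T) = 3 - (T - T) = 3 - 1*0 = 3 + 0 = 3)
D(q)/(((-10541 - 19893)/(-19989 - 10538))) - 30448/30736 = 3/(((-10541 - 19893)/(-19989 - 10538))) - 30448/30736 = 3/((-30434/(-30527))) - 30448*1/30736 = 3/((-30434*(-1/30527))) - 1903/1921 = 3/(30434/30527) - 1903/1921 = 3*(30527/30434) - 1903/1921 = 91581/30434 - 1903/1921 = 118011199/58463714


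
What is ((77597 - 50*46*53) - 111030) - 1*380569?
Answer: -535902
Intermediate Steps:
((77597 - 50*46*53) - 111030) - 1*380569 = ((77597 - 2300*53) - 111030) - 380569 = ((77597 - 121900) - 111030) - 380569 = (-44303 - 111030) - 380569 = -155333 - 380569 = -535902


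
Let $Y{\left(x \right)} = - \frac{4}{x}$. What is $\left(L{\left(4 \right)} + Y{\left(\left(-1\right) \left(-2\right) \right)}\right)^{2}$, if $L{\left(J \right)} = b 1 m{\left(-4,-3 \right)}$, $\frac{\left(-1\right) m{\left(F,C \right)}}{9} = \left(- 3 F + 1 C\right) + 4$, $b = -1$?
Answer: $13225$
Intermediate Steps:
$m{\left(F,C \right)} = -36 - 9 C + 27 F$ ($m{\left(F,C \right)} = - 9 \left(\left(- 3 F + 1 C\right) + 4\right) = - 9 \left(\left(- 3 F + C\right) + 4\right) = - 9 \left(\left(C - 3 F\right) + 4\right) = - 9 \left(4 + C - 3 F\right) = -36 - 9 C + 27 F$)
$L{\left(J \right)} = 117$ ($L{\left(J \right)} = \left(-1\right) 1 \left(-36 - -27 + 27 \left(-4\right)\right) = - (-36 + 27 - 108) = \left(-1\right) \left(-117\right) = 117$)
$\left(L{\left(4 \right)} + Y{\left(\left(-1\right) \left(-2\right) \right)}\right)^{2} = \left(117 - \frac{4}{\left(-1\right) \left(-2\right)}\right)^{2} = \left(117 - \frac{4}{2}\right)^{2} = \left(117 - 2\right)^{2} = 115^{2} = 13225$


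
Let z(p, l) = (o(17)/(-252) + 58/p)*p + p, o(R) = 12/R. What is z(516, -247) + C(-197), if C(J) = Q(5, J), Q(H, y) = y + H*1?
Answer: 45286/119 ≈ 380.55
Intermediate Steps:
Q(H, y) = H + y (Q(H, y) = y + H = H + y)
C(J) = 5 + J
z(p, l) = p + p*(-1/357 + 58/p) (z(p, l) = ((12/17)/(-252) + 58/p)*p + p = ((12*(1/17))*(-1/252) + 58/p)*p + p = ((12/17)*(-1/252) + 58/p)*p + p = (-1/357 + 58/p)*p + p = p*(-1/357 + 58/p) + p = p + p*(-1/357 + 58/p))
z(516, -247) + C(-197) = (58 + (356/357)*516) + (5 - 197) = (58 + 61232/119) - 192 = 68134/119 - 192 = 45286/119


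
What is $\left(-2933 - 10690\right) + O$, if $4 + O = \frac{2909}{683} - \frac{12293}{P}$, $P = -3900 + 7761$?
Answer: $- \frac{35932421971}{2637063} \approx -13626.0$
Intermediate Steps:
$P = 3861$
$O = - \frac{7712722}{2637063}$ ($O = -4 + \left(\frac{2909}{683} - \frac{12293}{3861}\right) = -4 + \frac{2835530}{2637063} = - \frac{7712722}{2637063} \approx -2.9247$)
$\left(-2933 - 10690\right) + O = \left(-2933 - 10690\right) - \frac{7712722}{2637063} = -13623 - \frac{7712722}{2637063} = - \frac{35932421971}{2637063}$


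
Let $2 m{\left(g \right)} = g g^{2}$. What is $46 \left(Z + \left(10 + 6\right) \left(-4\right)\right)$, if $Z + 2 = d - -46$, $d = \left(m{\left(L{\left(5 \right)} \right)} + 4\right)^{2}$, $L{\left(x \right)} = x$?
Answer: $\frac{405007}{2} \approx 2.025 \cdot 10^{5}$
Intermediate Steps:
$m{\left(g \right)} = \frac{g^{3}}{2}$ ($m{\left(g \right)} = \frac{g g^{2}}{2} = \frac{g^{3}}{2}$)
$d = \frac{17689}{4}$ ($d = \left(\frac{5^{3}}{2} + 4\right)^{2} = \left(\frac{1}{2} \cdot 125 + 4\right)^{2} = \left(\frac{125}{2} + 4\right)^{2} = \left(\frac{133}{2}\right)^{2} = \frac{17689}{4} \approx 4422.3$)
$Z = \frac{17865}{4}$ ($Z = -2 + \left(\frac{17689}{4} - -46\right) = -2 + \left(\frac{17689}{4} + 46\right) = -2 + \frac{17873}{4} = \frac{17865}{4} \approx 4466.3$)
$46 \left(Z + \left(10 + 6\right) \left(-4\right)\right) = 46 \left(\frac{17865}{4} + \left(10 + 6\right) \left(-4\right)\right) = 46 \left(\frac{17865}{4} + 16 \left(-4\right)\right) = 46 \left(\frac{17865}{4} - 64\right) = 46 \cdot \frac{17609}{4} = \frac{405007}{2}$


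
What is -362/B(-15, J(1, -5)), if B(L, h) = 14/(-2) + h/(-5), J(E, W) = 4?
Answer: 1810/39 ≈ 46.410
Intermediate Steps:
B(L, h) = -7 - h/5 (B(L, h) = 14*(-1/2) + h*(-1/5) = -7 - h/5)
-362/B(-15, J(1, -5)) = -362/(-7 - 1/5*4) = -362/(-7 - 4/5) = -362/(-39/5) = -362*(-5/39) = 1810/39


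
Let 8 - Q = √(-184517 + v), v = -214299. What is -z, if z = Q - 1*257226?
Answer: 257218 + 44*I*√206 ≈ 2.5722e+5 + 631.52*I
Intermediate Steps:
Q = 8 - 44*I*√206 (Q = 8 - √(-184517 - 214299) = 8 - √(-398816) = 8 - 44*I*√206 ≈ 8.0 - 631.52*I)
z = -257218 - 44*I*√206 (z = (8 - 44*I*√206) - 1*257226 = (8 - 44*I*√206) - 257226 = -257218 - 44*I*√206 ≈ -2.5722e+5 - 631.52*I)
-z = -(-257218 - 44*I*√206) = 257218 + 44*I*√206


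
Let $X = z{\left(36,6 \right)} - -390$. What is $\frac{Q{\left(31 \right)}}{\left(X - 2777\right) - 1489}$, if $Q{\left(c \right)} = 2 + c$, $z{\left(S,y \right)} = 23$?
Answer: $- \frac{33}{3853} \approx -0.0085648$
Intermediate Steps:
$X = 413$ ($X = 23 - -390 = 23 + 390 = 413$)
$\frac{Q{\left(31 \right)}}{\left(X - 2777\right) - 1489} = \frac{2 + 31}{\left(413 - 2777\right) - 1489} = \frac{33}{-2364 - 1489} = \frac{33}{-3853} = 33 \left(- \frac{1}{3853}\right) = - \frac{33}{3853}$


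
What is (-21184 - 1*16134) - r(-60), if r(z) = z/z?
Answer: -37319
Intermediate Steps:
r(z) = 1
(-21184 - 1*16134) - r(-60) = (-21184 - 1*16134) - 1*1 = (-21184 - 16134) - 1 = -37318 - 1 = -37319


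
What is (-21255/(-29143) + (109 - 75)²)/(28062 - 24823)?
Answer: 33710563/94394177 ≈ 0.35713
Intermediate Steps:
(-21255/(-29143) + (109 - 75)²)/(28062 - 24823) = (-21255*(-1/29143) + 34²)/3239 = (21255/29143 + 1156)*(1/3239) = (33710563/29143)*(1/3239) = 33710563/94394177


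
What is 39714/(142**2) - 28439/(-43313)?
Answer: 1146788239/436681666 ≈ 2.6261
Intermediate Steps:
39714/(142**2) - 28439/(-43313) = 39714/20164 - 28439*(-1/43313) = 39714*(1/20164) + 28439/43313 = 19857/10082 + 28439/43313 = 1146788239/436681666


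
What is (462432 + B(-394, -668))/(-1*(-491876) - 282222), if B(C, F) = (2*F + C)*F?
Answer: 809036/104827 ≈ 7.7178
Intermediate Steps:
B(C, F) = F*(C + 2*F) (B(C, F) = (C + 2*F)*F = F*(C + 2*F))
(462432 + B(-394, -668))/(-1*(-491876) - 282222) = (462432 - 668*(-394 + 2*(-668)))/(-1*(-491876) - 282222) = (462432 - 668*(-394 - 1336))/(491876 - 282222) = (462432 - 668*(-1730))/209654 = (462432 + 1155640)*(1/209654) = 1618072*(1/209654) = 809036/104827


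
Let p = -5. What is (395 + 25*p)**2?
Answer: 72900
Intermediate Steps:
(395 + 25*p)**2 = (395 + 25*(-5))**2 = (395 - 125)**2 = 270**2 = 72900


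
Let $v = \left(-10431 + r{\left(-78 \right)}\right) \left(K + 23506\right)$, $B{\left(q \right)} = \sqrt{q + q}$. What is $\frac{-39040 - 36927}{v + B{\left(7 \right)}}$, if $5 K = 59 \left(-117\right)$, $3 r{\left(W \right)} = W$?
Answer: $\frac{439403208441065}{1338247641334718171} + \frac{1899175 \sqrt{14}}{1338247641334718171} \approx 0.00032834$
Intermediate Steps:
$r{\left(W \right)} = \frac{W}{3}$
$B{\left(q \right)} = \sqrt{2} \sqrt{q}$ ($B{\left(q \right)} = \sqrt{2 q} = \sqrt{2} \sqrt{q}$)
$K = - \frac{6903}{5}$ ($K = \frac{59 \left(-117\right)}{5} = \frac{1}{5} \left(-6903\right) = - \frac{6903}{5} \approx -1380.6$)
$v = - \frac{1156826539}{5}$ ($v = \left(-10431 + \frac{1}{3} \left(-78\right)\right) \left(- \frac{6903}{5} + 23506\right) = \left(-10431 - 26\right) \frac{110627}{5} = \left(-10457\right) \frac{110627}{5} = - \frac{1156826539}{5} \approx -2.3137 \cdot 10^{8}$)
$\frac{-39040 - 36927}{v + B{\left(7 \right)}} = \frac{-39040 - 36927}{- \frac{1156826539}{5} + \sqrt{2} \sqrt{7}} = - \frac{75967}{- \frac{1156826539}{5} + \sqrt{14}}$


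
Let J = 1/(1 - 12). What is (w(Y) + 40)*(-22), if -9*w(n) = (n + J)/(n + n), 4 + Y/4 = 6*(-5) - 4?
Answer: -1202167/1368 ≈ -878.78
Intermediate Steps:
Y = -152 (Y = -16 + 4*(6*(-5) - 4) = -16 + 4*(-30 - 4) = -16 + 4*(-34) = -16 - 136 = -152)
J = -1/11 (J = 1/(-11) = -1/11 ≈ -0.090909)
w(n) = -(-1/11 + n)/(18*n) (w(n) = -(n - 1/11)/(9*(n + n)) = -(-1/11 + n)/(9*(2*n)) = -(-1/11 + n)*1/(2*n)/9 = -(-1/11 + n)/(18*n))
(w(Y) + 40)*(-22) = ((1/198)*(1 - 11*(-152))/(-152) + 40)*(-22) = ((1/198)*(-1/152)*(1 + 1672) + 40)*(-22) = ((1/198)*(-1/152)*1673 + 40)*(-22) = (-1673/30096 + 40)*(-22) = (1202167/30096)*(-22) = -1202167/1368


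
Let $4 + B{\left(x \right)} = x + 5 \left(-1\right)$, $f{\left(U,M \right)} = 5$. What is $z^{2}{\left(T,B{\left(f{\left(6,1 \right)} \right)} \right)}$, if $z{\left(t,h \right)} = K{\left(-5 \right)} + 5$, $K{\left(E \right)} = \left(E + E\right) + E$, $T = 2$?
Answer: $100$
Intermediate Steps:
$K{\left(E \right)} = 3 E$ ($K{\left(E \right)} = 2 E + E = 3 E$)
$B{\left(x \right)} = -9 + x$ ($B{\left(x \right)} = -4 + \left(x + 5 \left(-1\right)\right) = -4 + \left(x - 5\right) = -4 + \left(-5 + x\right) = -9 + x$)
$z{\left(t,h \right)} = -10$ ($z{\left(t,h \right)} = 3 \left(-5\right) + 5 = -15 + 5 = -10$)
$z^{2}{\left(T,B{\left(f{\left(6,1 \right)} \right)} \right)} = \left(-10\right)^{2} = 100$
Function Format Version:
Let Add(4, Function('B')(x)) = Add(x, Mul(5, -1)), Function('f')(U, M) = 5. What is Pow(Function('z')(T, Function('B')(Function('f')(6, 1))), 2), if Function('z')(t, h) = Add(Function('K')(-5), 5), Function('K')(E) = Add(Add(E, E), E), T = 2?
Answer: 100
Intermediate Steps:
Function('K')(E) = Mul(3, E) (Function('K')(E) = Add(Mul(2, E), E) = Mul(3, E))
Function('B')(x) = Add(-9, x) (Function('B')(x) = Add(-4, Add(x, Mul(5, -1))) = Add(-4, Add(x, -5)) = Add(-4, Add(-5, x)) = Add(-9, x))
Function('z')(t, h) = -10 (Function('z')(t, h) = Add(Mul(3, -5), 5) = Add(-15, 5) = -10)
Pow(Function('z')(T, Function('B')(Function('f')(6, 1))), 2) = Pow(-10, 2) = 100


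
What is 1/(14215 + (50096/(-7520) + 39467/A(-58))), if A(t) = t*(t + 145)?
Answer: 592905/8419557446 ≈ 7.0420e-5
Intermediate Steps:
A(t) = t*(145 + t)
1/(14215 + (50096/(-7520) + 39467/A(-58))) = 1/(14215 + (50096/(-7520) + 39467/((-58*(145 - 58))))) = 1/(14215 + (50096*(-1/7520) + 39467/((-58*87)))) = 1/(14215 + (-3131/470 + 39467/(-5046))) = 1/(14215 + (-3131/470 + 39467*(-1/5046))) = 1/(14215 + (-3131/470 - 39467/5046)) = 1/(14215 - 8587129/592905) = 1/(8419557446/592905) = 592905/8419557446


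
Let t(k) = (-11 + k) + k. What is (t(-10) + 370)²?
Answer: 114921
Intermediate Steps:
t(k) = -11 + 2*k
(t(-10) + 370)² = ((-11 + 2*(-10)) + 370)² = ((-11 - 20) + 370)² = (-31 + 370)² = 339² = 114921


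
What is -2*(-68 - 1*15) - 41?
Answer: 125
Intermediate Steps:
-2*(-68 - 1*15) - 41 = -2*(-68 - 15) - 41 = -2*(-83) - 41 = 166 - 41 = 125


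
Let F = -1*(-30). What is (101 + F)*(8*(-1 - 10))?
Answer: -11528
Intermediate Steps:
F = 30
(101 + F)*(8*(-1 - 10)) = (101 + 30)*(8*(-1 - 10)) = 131*(8*(-11)) = 131*(-88) = -11528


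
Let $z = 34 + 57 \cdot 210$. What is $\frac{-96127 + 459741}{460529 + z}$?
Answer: $\frac{363614}{472533} \approx 0.7695$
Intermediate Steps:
$z = 12004$ ($z = 34 + 11970 = 12004$)
$\frac{-96127 + 459741}{460529 + z} = \frac{-96127 + 459741}{460529 + 12004} = \frac{363614}{472533}$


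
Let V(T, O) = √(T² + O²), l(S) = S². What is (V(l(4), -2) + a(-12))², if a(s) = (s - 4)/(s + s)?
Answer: 2344/9 + 8*√65/3 ≈ 281.94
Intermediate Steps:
a(s) = (-4 + s)/(2*s) (a(s) = (-4 + s)/((2*s)) = (-4 + s)*(1/(2*s)) = (-4 + s)/(2*s))
V(T, O) = √(O² + T²)
(V(l(4), -2) + a(-12))² = (√((-2)² + (4²)²) + (½)*(-4 - 12)/(-12))² = (√(4 + 16²) + (½)*(-1/12)*(-16))² = (√(4 + 256) + ⅔)² = (√260 + ⅔)² = (2*√65 + ⅔)² = (⅔ + 2*√65)²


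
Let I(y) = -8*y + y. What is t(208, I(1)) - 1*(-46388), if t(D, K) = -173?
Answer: 46215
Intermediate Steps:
I(y) = -7*y
t(208, I(1)) - 1*(-46388) = -173 - 1*(-46388) = -173 + 46388 = 46215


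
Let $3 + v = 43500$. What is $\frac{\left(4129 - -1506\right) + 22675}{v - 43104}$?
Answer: $\frac{28310}{393} \approx 72.036$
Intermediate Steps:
$v = 43497$ ($v = -3 + 43500 = 43497$)
$\frac{\left(4129 - -1506\right) + 22675}{v - 43104} = \frac{\left(4129 - -1506\right) + 22675}{43497 - 43104} = \frac{\left(4129 + 1506\right) + 22675}{393} = \left(5635 + 22675\right) \frac{1}{393} = 28310 \cdot \frac{1}{393} = \frac{28310}{393}$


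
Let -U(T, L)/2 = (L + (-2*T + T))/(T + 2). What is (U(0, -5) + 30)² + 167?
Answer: 1392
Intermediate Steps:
U(T, L) = -2*(L - T)/(2 + T) (U(T, L) = -2*(L + (-2*T + T))/(T + 2) = -2*(L - T)/(2 + T))
(U(0, -5) + 30)² + 167 = (2*(0 - 1*(-5))/(2 + 0) + 30)² + 167 = (2*(0 + 5)/2 + 30)² + 167 = (2*(½)*5 + 30)² + 167 = (5 + 30)² + 167 = 35² + 167 = 1225 + 167 = 1392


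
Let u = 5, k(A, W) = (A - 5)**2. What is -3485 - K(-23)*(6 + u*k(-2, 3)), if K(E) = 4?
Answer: -4489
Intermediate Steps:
k(A, W) = (-5 + A)**2
-3485 - K(-23)*(6 + u*k(-2, 3)) = -3485 - 4*(6 + 5*(-5 - 2)**2) = -3485 - 4*(6 + 5*(-7)**2) = -3485 - 4*(6 + 5*49) = -3485 - 4*(6 + 245) = -3485 - 4*251 = -3485 - 1*1004 = -3485 - 1004 = -4489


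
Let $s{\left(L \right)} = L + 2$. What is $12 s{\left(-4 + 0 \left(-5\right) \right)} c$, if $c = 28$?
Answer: $-672$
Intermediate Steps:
$s{\left(L \right)} = 2 + L$
$12 s{\left(-4 + 0 \left(-5\right) \right)} c = 12 \left(2 + \left(-4 + 0 \left(-5\right)\right)\right) 28 = 12 \left(2 + \left(-4 + 0\right)\right) 28 = 12 \left(2 - 4\right) 28 = 12 \left(-2\right) 28 = \left(-24\right) 28 = -672$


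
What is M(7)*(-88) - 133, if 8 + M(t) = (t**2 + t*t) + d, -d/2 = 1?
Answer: -7877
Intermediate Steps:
d = -2 (d = -2*1 = -2)
M(t) = -10 + 2*t**2 (M(t) = -8 + ((t**2 + t*t) - 2) = -8 + ((t**2 + t**2) - 2) = -8 + (2*t**2 - 2) = -8 + (-2 + 2*t**2) = -10 + 2*t**2)
M(7)*(-88) - 133 = (-10 + 2*7**2)*(-88) - 133 = (-10 + 2*49)*(-88) - 133 = (-10 + 98)*(-88) - 133 = 88*(-88) - 133 = -7744 - 133 = -7877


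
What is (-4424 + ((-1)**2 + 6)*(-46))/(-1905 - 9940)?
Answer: 4746/11845 ≈ 0.40068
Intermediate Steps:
(-4424 + ((-1)**2 + 6)*(-46))/(-1905 - 9940) = (-4424 + (1 + 6)*(-46))/(-11845) = (-4424 + 7*(-46))*(-1/11845) = (-4424 - 322)*(-1/11845) = -4746*(-1/11845) = 4746/11845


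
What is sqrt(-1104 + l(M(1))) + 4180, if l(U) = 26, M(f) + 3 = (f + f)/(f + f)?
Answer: 4180 + 7*I*sqrt(22) ≈ 4180.0 + 32.833*I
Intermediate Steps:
M(f) = -2 (M(f) = -3 + (f + f)/(f + f) = -3 + (2*f)/((2*f)) = -3 + (2*f)*(1/(2*f)) = -3 + 1 = -2)
sqrt(-1104 + l(M(1))) + 4180 = sqrt(-1104 + 26) + 4180 = sqrt(-1078) + 4180 = 7*I*sqrt(22) + 4180 = 4180 + 7*I*sqrt(22)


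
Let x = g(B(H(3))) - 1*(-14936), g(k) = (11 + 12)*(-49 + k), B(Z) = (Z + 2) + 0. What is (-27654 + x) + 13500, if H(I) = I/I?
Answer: -276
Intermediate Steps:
H(I) = 1
B(Z) = 2 + Z (B(Z) = (2 + Z) + 0 = 2 + Z)
g(k) = -1127 + 23*k (g(k) = 23*(-49 + k) = -1127 + 23*k)
x = 13878 (x = (-1127 + 23*(2 + 1)) - 1*(-14936) = (-1127 + 23*3) + 14936 = (-1127 + 69) + 14936 = -1058 + 14936 = 13878)
(-27654 + x) + 13500 = (-27654 + 13878) + 13500 = -13776 + 13500 = -276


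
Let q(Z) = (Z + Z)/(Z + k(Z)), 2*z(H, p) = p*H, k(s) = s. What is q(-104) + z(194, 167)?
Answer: 16200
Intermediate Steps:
z(H, p) = H*p/2 (z(H, p) = (p*H)/2 = (H*p)/2 = H*p/2)
q(Z) = 1 (q(Z) = (Z + Z)/(Z + Z) = (2*Z)/((2*Z)) = (2*Z)*(1/(2*Z)) = 1)
q(-104) + z(194, 167) = 1 + (½)*194*167 = 1 + 16199 = 16200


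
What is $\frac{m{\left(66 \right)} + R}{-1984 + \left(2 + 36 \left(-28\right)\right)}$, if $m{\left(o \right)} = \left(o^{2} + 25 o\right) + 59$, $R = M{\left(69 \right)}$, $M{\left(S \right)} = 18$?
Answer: $- \frac{6083}{2990} \approx -2.0344$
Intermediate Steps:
$R = 18$
$m{\left(o \right)} = 59 + o^{2} + 25 o$
$\frac{m{\left(66 \right)} + R}{-1984 + \left(2 + 36 \left(-28\right)\right)} = \frac{\left(59 + 66^{2} + 25 \cdot 66\right) + 18}{-1984 + \left(2 + 36 \left(-28\right)\right)} = \frac{\left(59 + 4356 + 1650\right) + 18}{-1984 + \left(2 - 1008\right)} = \frac{6065 + 18}{-1984 - 1006} = \frac{6083}{-2990} = 6083 \left(- \frac{1}{2990}\right) = - \frac{6083}{2990}$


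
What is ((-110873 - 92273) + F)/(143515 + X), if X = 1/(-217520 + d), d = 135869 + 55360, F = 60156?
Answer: -1879675045/1886576432 ≈ -0.99634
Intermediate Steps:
d = 191229
X = -1/26291 (X = 1/(-217520 + 191229) = 1/(-26291) = -1/26291 ≈ -3.8036e-5)
((-110873 - 92273) + F)/(143515 + X) = ((-110873 - 92273) + 60156)/(143515 - 1/26291) = (-203146 + 60156)/(3773152864/26291) = -142990*26291/3773152864 = -1879675045/1886576432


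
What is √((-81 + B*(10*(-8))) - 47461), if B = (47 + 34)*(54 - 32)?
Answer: I*√190102 ≈ 436.01*I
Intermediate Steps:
B = 1782 (B = 81*22 = 1782)
√((-81 + B*(10*(-8))) - 47461) = √((-81 + 1782*(10*(-8))) - 47461) = √((-81 + 1782*(-80)) - 47461) = √((-81 - 142560) - 47461) = √(-142641 - 47461) = √(-190102) = I*√190102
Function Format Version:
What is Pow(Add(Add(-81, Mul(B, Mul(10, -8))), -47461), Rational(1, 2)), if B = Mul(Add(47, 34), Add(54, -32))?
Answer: Mul(I, Pow(190102, Rational(1, 2))) ≈ Mul(436.01, I)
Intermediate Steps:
B = 1782 (B = Mul(81, 22) = 1782)
Pow(Add(Add(-81, Mul(B, Mul(10, -8))), -47461), Rational(1, 2)) = Pow(Add(Add(-81, Mul(1782, Mul(10, -8))), -47461), Rational(1, 2)) = Pow(Add(Add(-81, Mul(1782, -80)), -47461), Rational(1, 2)) = Pow(Add(Add(-81, -142560), -47461), Rational(1, 2)) = Pow(Add(-142641, -47461), Rational(1, 2)) = Pow(-190102, Rational(1, 2)) = Mul(I, Pow(190102, Rational(1, 2)))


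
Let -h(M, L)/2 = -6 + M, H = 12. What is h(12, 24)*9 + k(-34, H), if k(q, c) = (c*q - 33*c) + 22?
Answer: -890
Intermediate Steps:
h(M, L) = 12 - 2*M (h(M, L) = -2*(-6 + M) = 12 - 2*M)
k(q, c) = 22 - 33*c + c*q (k(q, c) = (-33*c + c*q) + 22 = 22 - 33*c + c*q)
h(12, 24)*9 + k(-34, H) = (12 - 2*12)*9 + (22 - 33*12 + 12*(-34)) = (12 - 24)*9 + (22 - 396 - 408) = -12*9 - 782 = -108 - 782 = -890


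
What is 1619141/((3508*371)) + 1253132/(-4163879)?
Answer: 5110996010163/5419155274372 ≈ 0.94314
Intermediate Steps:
1619141/((3508*371)) + 1253132/(-4163879) = 1619141/1301468 + 1253132*(-1/4163879) = 1619141*(1/1301468) - 1253132/4163879 = 1619141/1301468 - 1253132/4163879 = 5110996010163/5419155274372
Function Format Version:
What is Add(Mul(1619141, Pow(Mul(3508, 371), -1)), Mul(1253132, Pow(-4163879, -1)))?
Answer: Rational(5110996010163, 5419155274372) ≈ 0.94314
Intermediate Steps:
Add(Mul(1619141, Pow(Mul(3508, 371), -1)), Mul(1253132, Pow(-4163879, -1))) = Add(Mul(1619141, Pow(1301468, -1)), Mul(1253132, Rational(-1, 4163879))) = Add(Mul(1619141, Rational(1, 1301468)), Rational(-1253132, 4163879)) = Add(Rational(1619141, 1301468), Rational(-1253132, 4163879)) = Rational(5110996010163, 5419155274372)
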